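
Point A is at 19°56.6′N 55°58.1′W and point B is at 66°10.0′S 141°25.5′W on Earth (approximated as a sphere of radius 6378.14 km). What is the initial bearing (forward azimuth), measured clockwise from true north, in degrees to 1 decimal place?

With φ₁ = 0.3481, φ₂ = -1.1548, Δλ = -1.4915 rad, the forward-azimuth formula gives
θ = atan2( sin Δλ cos φ₂ , cos φ₁ sin φ₂ − sin φ₁ cos φ₂ cos Δλ ) = atan2(-0.4028, -0.8708) = -155.18°.
Adding 360° brings this into [0°, 360°): 204.8°.

204.8°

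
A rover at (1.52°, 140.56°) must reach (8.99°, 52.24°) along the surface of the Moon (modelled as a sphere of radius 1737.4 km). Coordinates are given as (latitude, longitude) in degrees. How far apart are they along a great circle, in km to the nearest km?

With latitudes φ₁ = 1.520°, φ₂ = 8.990° and longitude difference Δλ = -88.320°:
cos c = sin φ₁ sin φ₂ + cos φ₁ cos φ₂ cos Δλ = (0.0265)(0.1563) + (0.9996)(0.9877)(0.0293) = 0.03309,
so c = arccos(0.03309) = 1.53770 rad.
Distance = R·c = 1737.4 × 1.5377 ≈ 2672 km.

2672 km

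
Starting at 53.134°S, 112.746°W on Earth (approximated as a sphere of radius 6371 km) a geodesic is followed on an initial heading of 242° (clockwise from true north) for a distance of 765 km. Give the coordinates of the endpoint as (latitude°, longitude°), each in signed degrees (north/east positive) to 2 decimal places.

Angular distance δ = d/R = 765/6371 = 0.12008 rad; initial bearing θ = 4.2237 rad.
sin φ₂ = sin φ₁ cos δ + cos φ₁ sin δ cos θ = (-0.8000)(0.9928) + (0.5999)(0.1198)(-0.4695) = -0.8280, so φ₂ = -55.90°.
Δλ = atan2(sin θ sin δ cos φ₁, cos δ − sin φ₁ sin φ₂) = atan2(-0.0635, 0.3304) = -10.873°.
λ₂ = -112.746° − 10.873° = -123.62°.

-55.90°, -123.62°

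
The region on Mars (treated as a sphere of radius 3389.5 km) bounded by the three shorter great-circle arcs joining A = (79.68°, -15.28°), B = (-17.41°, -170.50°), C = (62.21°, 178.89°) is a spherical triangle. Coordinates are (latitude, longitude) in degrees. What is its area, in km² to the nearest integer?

2272823 km²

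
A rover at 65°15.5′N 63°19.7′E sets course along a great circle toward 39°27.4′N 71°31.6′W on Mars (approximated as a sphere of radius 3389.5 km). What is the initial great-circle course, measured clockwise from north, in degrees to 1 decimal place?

324.3°

Δλ = -134.855° = -2.3537 rad.
y = sin Δλ · cos φ₂ = (-0.7089)(0.7721) = -0.5473
x = cos φ₁ sin φ₂ − sin φ₁ cos φ₂ cos Δλ = (0.4185)(0.6355) − (0.9082)(0.7721)(-0.7053) = 0.7606
θ = atan2(y, x) = -35.74°; adding 360° gives 324.3°.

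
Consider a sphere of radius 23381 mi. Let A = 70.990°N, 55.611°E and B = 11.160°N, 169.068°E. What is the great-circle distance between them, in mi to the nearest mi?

With latitudes φ₁ = 70.990°, φ₂ = 11.160° and longitude difference Δλ = 113.457°:
cos c = sin φ₁ sin φ₂ + cos φ₁ cos φ₂ cos Δλ = (0.9455)(0.1935) + (0.3257)(0.9811)(-0.3981) = 0.05578,
so c = arccos(0.05578) = 1.51498 rad.
Distance = R·c = 23381 × 1.5150 ≈ 35422 mi.

35422 mi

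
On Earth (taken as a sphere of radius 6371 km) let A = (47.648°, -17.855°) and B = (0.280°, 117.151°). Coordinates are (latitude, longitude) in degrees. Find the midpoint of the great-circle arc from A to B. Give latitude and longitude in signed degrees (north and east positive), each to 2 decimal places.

Central angle δ = 2.0633 rad. Interpolating on the sphere with fraction f = 0.5:
P = [sin((1−f)δ)·A + sin(fδ)·B] / sin δ = 0.9739·A + 0.9739·B in Cartesian coordinates,
giving P = (0.1801, 0.6654, 0.7245), i.e. latitude 46.42°, longitude 74.86°.

46.42°, 74.86°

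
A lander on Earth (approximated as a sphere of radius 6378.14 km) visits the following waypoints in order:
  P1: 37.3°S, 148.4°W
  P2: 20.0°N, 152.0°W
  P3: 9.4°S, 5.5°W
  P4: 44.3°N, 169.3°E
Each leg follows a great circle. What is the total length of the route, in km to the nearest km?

38761 km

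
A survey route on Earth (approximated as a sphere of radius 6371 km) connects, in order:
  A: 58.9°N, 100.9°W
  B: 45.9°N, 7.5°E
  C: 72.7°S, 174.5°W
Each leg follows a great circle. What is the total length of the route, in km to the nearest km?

23694 km

Leg A→B: central angle 1.0455 rad, distance 6661.1 km.
Leg B→C: central angle 2.6736 rad, distance 17033.3 km.
Total: 6661.1 + 17033.3 ≈ 23694 km.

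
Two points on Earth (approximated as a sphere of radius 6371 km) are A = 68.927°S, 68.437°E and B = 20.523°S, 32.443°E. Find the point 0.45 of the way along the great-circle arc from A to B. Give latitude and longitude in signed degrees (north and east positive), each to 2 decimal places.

Central angle δ = 0.9278 rad. Interpolating on the sphere with fraction f = 0.45:
P = [sin((1−f)δ)·A + sin(fδ)·B] / sin δ = 0.6103·A + 0.5067·B in Cartesian coordinates,
giving P = (0.4811, 0.4586, -0.7471), i.e. latitude -48.34°, longitude 43.63°.

-48.34°, 43.63°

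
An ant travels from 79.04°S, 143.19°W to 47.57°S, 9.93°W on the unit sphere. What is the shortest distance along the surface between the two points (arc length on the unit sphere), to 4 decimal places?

With latitudes φ₁ = -79.040°, φ₂ = -47.570° and longitude difference Δλ = 133.260°:
cos c = sin φ₁ sin φ₂ + cos φ₁ cos φ₂ cos Δλ = (-0.9818)(-0.7381) + (0.1901)(0.6747)(-0.6853) = 0.63673,
so c = arccos(0.63673) = 0.88054 rad.
On the unit sphere the arc length equals the central angle: 0.8805.

0.8805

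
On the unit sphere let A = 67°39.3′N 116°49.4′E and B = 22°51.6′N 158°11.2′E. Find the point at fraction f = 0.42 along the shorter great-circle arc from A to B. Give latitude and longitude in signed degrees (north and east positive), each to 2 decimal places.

The central angle between A and B is δ = 0.8992 rad.
With f = 0.42, the slerp weights are sin((1−f)δ)/sin δ = 0.6364 and sin(fδ)/sin δ = 0.4710.
Weighted sum of the unit vectors: (0.6364)·(-0.1716,0.3393,0.9249) + (0.4710)·(-0.8555,0.3424,0.3885) = (-0.5122, 0.3772, 0.7716).
Converting back: φ = atan2(z, √(x²+y²)) = 50.50°, λ = atan2(y, x) = 143.63°.

50.50°, 143.63°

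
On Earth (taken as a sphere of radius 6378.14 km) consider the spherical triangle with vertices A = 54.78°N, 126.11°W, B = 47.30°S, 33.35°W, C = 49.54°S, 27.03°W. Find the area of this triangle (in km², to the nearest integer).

1626878 km²

Side lengths (central angles): a = 0.0830, b = 2.3194, c = 2.2385 rad; semiperimeter s = 2.3205.
By l'Huilier's theorem, tan(E/4) = √[tan(s/2) tan((s−a)/2) tan((s−b)/2) tan((s−c)/2)], giving spherical excess E = 0.0400 rad.
Area = E·R² = 0.0400 × (6378.14)² ≈ 1626878 km².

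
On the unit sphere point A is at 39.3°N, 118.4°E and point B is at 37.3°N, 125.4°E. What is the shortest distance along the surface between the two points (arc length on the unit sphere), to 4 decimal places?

With latitudes φ₁ = 39.300°, φ₂ = 37.300° and longitude difference Δλ = 7.000°:
cos c = sin φ₁ sin φ₂ + cos φ₁ cos φ₂ cos Δλ = (0.6334)(0.6060) + (0.7738)(0.7955)(0.9925) = 0.99480,
so c = arccos(0.99480) = 0.10200 rad.
On the unit sphere the arc length equals the central angle: 0.1020.

0.1020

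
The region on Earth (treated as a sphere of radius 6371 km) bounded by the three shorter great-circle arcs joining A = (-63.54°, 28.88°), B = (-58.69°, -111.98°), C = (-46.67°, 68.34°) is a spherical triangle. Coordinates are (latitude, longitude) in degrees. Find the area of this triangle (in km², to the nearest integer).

8102040 km²

Side lengths (central angles): a = 1.3027, b = 0.4794, c = 0.9456 rad; semiperimeter s = 1.3638.
By l'Huilier's theorem, tan(E/4) = √[tan(s/2) tan((s−a)/2) tan((s−b)/2) tan((s−c)/2)], giving spherical excess E = 0.1996 rad.
Area = E·R² = 0.1996 × (6371)² ≈ 8102040 km².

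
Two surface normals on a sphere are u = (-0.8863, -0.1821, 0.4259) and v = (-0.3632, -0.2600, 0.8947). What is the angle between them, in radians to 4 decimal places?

0.7223 rad

u·v = 0.7503; |u| = 1.0000, |v| = 1.0000.
cos θ = (u·v)/(|u||v|) = 0.7503, so θ = 0.7223 rad.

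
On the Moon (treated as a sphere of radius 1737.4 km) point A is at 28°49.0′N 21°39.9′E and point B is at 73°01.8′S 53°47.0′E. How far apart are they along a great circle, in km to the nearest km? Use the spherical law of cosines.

Let φ₁ = 0.5029 rad, φ₂ = -1.2746 rad, and Δλ = 0.5606 rad.
cos c = sin φ₁ sin φ₂ + cos φ₁ cos φ₂ cos Δλ = (0.4820)(-0.9565) + (0.8762)(0.2919)(0.8470) = -0.24443,
so c = arccos(-0.24443) = 1.81773 rad.
Distance = R·c = 1737.4 × 1.8177 ≈ 3158 km.

3158 km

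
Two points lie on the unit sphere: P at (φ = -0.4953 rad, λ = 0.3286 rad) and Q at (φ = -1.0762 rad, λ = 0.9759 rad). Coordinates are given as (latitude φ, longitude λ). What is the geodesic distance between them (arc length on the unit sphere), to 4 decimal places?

0.7205

In radians: φ₁ = -0.4953, φ₂ = -1.0762, Δλ = 37.088° = 0.6473 rad.
cos c = sin φ₁ sin φ₂ + cos φ₁ cos φ₂ cos Δλ = (-0.4753)(-0.8802) + (0.8798)(0.4747)(0.7977) = 0.75149,
so c = arccos(0.75149) = 0.72048 rad.
On the unit sphere the arc length equals the central angle: 0.7205.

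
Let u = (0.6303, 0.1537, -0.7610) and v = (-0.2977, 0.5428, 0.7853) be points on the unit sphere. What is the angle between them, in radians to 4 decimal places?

2.3488 rad

u·v = -0.7018; |u| = 1.0000, |v| = 1.0000.
cos θ = (u·v)/(|u||v|) = -0.7018, so θ = 2.3488 rad.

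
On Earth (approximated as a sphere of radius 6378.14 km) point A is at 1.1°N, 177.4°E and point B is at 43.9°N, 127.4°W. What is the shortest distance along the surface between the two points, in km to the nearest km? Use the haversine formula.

In radians: φ₁ = 0.0192, φ₂ = 0.7662, Δλ = 55.200° = 0.9634 rad.
Haversine: a = sin²(Δφ/2) + cos φ₁ cos φ₂ sin²(Δλ/2) = 0.1331 + (0.9998)(0.7206)(0.2146) = 0.28777.
Central angle c = 2·arcsin(√a) = 1.13243 rad.
Distance = R·c = 6378.14 × 1.1324 ≈ 7223 km.

7223 km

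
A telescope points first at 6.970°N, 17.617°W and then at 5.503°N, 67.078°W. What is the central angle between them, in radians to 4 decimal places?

Let φ₁ = 0.1216 rad, φ₂ = 0.0960 rad, and Δλ = -0.8633 rad.
Haversine: a = sin²(Δφ/2) + cos φ₁ cos φ₂ sin²(Δλ/2) = 0.0002 + (0.9926)(0.9954)(0.1750) = 0.17309.
Central angle c = 2·arcsin(√a) = 0.85817 rad.
So the angular separation is 0.8582 rad.

0.8582 rad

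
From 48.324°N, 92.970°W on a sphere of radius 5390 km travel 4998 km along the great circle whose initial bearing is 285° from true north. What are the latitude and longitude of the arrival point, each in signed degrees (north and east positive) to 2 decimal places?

Angular distance δ = d/R = 4998/5390 = 0.92727 rad; initial bearing θ = 4.9742 rad.
sin φ₂ = sin φ₁ cos δ + cos φ₁ sin δ cos θ = (0.7469)(0.6000) + (0.6649)(0.8000)(0.2588) = 0.5858, so φ₂ = 35.86°.
Δλ = atan2(sin θ sin δ cos φ₁, cos δ − sin φ₁ sin φ₂) = atan2(-0.5138, 0.1624) = -72.455°.
λ₂ = -92.970° − 72.455° = -165.42°.

35.86°, -165.42°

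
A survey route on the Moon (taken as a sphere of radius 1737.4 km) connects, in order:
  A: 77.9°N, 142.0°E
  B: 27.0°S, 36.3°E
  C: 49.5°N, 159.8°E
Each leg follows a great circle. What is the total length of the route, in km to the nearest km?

Leg A→B: central angle 2.0880 rad, distance 3627.7 km.
Leg B→C: central angle 2.2978 rad, distance 3992.1 km.
Total: 3627.7 + 3992.1 ≈ 7620 km.

7620 km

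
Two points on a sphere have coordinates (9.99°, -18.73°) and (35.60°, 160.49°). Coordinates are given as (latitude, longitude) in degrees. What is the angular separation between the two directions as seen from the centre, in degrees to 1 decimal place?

Let φ₁ = 0.1744 rad, φ₂ = 0.6213 rad, and Δλ = 3.1280 rad.
cos c = sin φ₁ sin φ₂ + cos φ₁ cos φ₂ cos Δλ = (0.1735)(0.5821) + (0.9848)(0.8131)(-0.9999) = -0.69971,
so c = arccos(-0.69971) = 2.34579 rad.
So the angular separation is 134.4°.

134.4°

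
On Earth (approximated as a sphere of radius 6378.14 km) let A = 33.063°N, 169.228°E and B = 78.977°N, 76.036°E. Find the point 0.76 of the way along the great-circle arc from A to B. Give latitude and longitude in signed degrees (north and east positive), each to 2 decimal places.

Central angle δ = 1.0162 rad. Interpolating on the sphere with fraction f = 0.76:
P = [sin((1−f)δ)·A + sin(fδ)·B] / sin δ = 0.2841·A + 0.8208·B in Cartesian coordinates,
giving P = (-0.1960, 0.1968, 0.9607), i.e. latitude 73.87°, longitude 134.88°.

73.87°, 134.88°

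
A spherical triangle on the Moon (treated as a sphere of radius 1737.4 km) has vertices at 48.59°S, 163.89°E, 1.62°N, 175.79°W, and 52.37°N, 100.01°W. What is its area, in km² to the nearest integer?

1427058 km²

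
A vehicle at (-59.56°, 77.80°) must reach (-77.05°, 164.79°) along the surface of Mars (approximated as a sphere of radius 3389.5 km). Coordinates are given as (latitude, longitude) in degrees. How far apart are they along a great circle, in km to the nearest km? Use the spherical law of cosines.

1905 km

In radians: φ₁ = -1.0395, φ₂ = -1.3448, Δλ = 86.990° = 1.5183 rad.
cos c = sin φ₁ sin φ₂ + cos φ₁ cos φ₂ cos Δλ = (-0.8622)(-0.9746) + (0.5066)(0.2241)(0.0525) = 0.84619,
so c = arccos(0.84619) = 0.56199 rad.
Distance = R·c = 3389.5 × 0.5620 ≈ 1905 km.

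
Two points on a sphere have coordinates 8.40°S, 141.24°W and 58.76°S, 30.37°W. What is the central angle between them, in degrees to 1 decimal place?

93.3°

With latitudes φ₁ = -8.400°, φ₂ = -58.760° and longitude difference Δλ = 110.870°:
cos c = sin φ₁ sin φ₂ + cos φ₁ cos φ₂ cos Δλ = (-0.1461)(-0.8550) + (0.9893)(0.5186)(-0.3562) = -0.05788,
so c = arccos(-0.05788) = 1.62870 rad.
So the angular separation is 93.3°.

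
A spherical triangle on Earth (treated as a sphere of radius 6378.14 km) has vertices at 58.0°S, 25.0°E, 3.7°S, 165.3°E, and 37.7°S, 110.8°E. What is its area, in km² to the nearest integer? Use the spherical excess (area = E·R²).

17280451 km²

Side lengths (central angles): a = 1.0495, b = 0.9893, c = 1.9307 rad; semiperimeter s = 1.9847.
By l'Huilier's theorem, tan(E/4) = √[tan(s/2) tan((s−a)/2) tan((s−b)/2) tan((s−c)/2)], giving spherical excess E = 0.4248 rad.
Area = E·R² = 0.4248 × (6378.14)² ≈ 17280451 km².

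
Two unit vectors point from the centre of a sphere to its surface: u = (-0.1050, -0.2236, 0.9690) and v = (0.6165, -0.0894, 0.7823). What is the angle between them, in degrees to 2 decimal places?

u·v = 0.7133; |u| = 1.0000, |v| = 1.0000.
cos θ = (u·v)/(|u||v|) = 0.7133, so θ = 44.50°.

44.50°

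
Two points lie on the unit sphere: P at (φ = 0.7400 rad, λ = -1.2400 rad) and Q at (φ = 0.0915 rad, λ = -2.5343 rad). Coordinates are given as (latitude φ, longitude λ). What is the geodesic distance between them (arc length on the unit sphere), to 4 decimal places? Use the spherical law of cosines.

In radians: φ₁ = 0.7400, φ₂ = 0.0915, Δλ = -74.158° = -1.2943 rad.
cos c = sin φ₁ sin φ₂ + cos φ₁ cos φ₂ cos Δλ = (0.6743)(0.0914) + (0.7385)(0.9958)(0.2730) = 0.26236,
so c = arccos(0.26236) = 1.30533 rad.
On the unit sphere the arc length equals the central angle: 1.3053.

1.3053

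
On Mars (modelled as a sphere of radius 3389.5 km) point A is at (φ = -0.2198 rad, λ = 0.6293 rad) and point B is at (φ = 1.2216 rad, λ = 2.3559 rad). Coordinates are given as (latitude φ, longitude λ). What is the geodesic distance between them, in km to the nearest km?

6204 km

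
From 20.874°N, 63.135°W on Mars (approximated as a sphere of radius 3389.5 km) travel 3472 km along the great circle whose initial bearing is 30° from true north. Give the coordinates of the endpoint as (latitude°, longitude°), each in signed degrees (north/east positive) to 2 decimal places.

61.22°, -0.59°

Angular distance δ = d/R = 3472/3389.5 = 1.02434 rad; initial bearing θ = 0.5236 rad.
sin φ₂ = sin φ₁ cos δ + cos φ₁ sin δ cos θ = (0.3563)(0.5197) + (0.9344)(0.8544)(0.8660) = 0.8765, so φ₂ = 61.22°.
Δλ = atan2(sin θ sin δ cos φ₁, cos δ − sin φ₁ sin φ₂) = atan2(0.3991, 0.2074) = 62.549°.
λ₂ = -63.135° + 62.549° = -0.59°.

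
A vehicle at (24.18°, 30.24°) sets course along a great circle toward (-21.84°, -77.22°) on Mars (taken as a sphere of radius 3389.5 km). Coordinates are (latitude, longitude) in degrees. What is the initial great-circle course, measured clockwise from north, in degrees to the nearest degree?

Δλ = -107.460° = -1.8755 rad.
y = sin Δλ · cos φ₂ = (-0.9539)(0.9282) = -0.8855
x = cos φ₁ sin φ₂ − sin φ₁ cos φ₂ cos Δλ = (0.9123)(-0.3720) − (0.4096)(0.9282)(-0.3000) = -0.2253
θ = atan2(y, x) = -104.28°; adding 360° gives 256°.

256°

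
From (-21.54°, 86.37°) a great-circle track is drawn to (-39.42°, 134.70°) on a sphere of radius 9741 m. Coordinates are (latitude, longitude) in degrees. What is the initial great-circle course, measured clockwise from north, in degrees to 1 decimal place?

124.9°

Δλ = 48.330° = 0.8435 rad.
y = sin Δλ · cos φ₂ = (0.7470)(0.7725) = 0.5771
x = cos φ₁ sin φ₂ − sin φ₁ cos φ₂ cos Δλ = (0.9302)(-0.6350) − (-0.3672)(0.7725)(0.6648) = -0.4021
θ = atan2(y, x) = 124.87°, so the bearing is 124.9°.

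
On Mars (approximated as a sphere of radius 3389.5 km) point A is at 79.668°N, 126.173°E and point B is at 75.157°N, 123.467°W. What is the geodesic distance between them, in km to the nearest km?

With latitudes φ₁ = 79.668°, φ₂ = 75.157° and longitude difference Δλ = 110.360°:
Haversine: a = sin²(Δφ/2) + cos φ₁ cos φ₂ sin²(Δλ/2) = 0.0015 + (0.1794)(0.2562)(0.6740) = 0.03251.
Central angle c = 2·arcsin(√a) = 0.36261 rad.
Distance = R·c = 3389.5 × 0.3626 ≈ 1229 km.

1229 km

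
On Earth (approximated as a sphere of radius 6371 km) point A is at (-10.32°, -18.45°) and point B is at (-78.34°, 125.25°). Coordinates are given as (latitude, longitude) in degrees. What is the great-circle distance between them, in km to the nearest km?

9911 km

In radians: φ₁ = -0.1801, φ₂ = -1.3673, Δλ = 143.700° = 2.5080 rad.
cos c = sin φ₁ sin φ₂ + cos φ₁ cos φ₂ cos Δλ = (-0.1791)(-0.9794) + (0.9838)(0.2021)(-0.8059) = 0.01520,
so c = arccos(0.01520) = 1.55559 rad.
Distance = R·c = 6371 × 1.5556 ≈ 9911 km.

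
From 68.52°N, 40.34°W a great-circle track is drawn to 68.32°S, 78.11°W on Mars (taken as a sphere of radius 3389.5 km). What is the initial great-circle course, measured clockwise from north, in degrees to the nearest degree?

200°

Δλ = -37.770° = -0.6592 rad.
y = sin Δλ · cos φ₂ = (-0.6125)(0.3694) = -0.2263
x = cos φ₁ sin φ₂ − sin φ₁ cos φ₂ cos Δλ = (0.3662)(-0.9293) − (0.9305)(0.3694)(0.7905) = -0.6120
θ = atan2(y, x) = -159.71°; adding 360° gives 200°.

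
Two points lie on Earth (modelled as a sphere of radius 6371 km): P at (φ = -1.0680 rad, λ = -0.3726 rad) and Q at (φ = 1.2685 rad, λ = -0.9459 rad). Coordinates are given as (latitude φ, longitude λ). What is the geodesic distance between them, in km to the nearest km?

Let φ₁ = -1.0680 rad, φ₂ = 1.2685 rad, and Δλ = -0.5733 rad.
cos c = sin φ₁ sin φ₂ + cos φ₁ cos φ₂ cos Δλ = (-0.8762)(0.9547) + (0.4819)(0.2977)(0.8401) = -0.71598,
so c = arccos(-0.71598) = 2.36883 rad.
Distance = R·c = 6371 × 2.3688 ≈ 15092 km.

15092 km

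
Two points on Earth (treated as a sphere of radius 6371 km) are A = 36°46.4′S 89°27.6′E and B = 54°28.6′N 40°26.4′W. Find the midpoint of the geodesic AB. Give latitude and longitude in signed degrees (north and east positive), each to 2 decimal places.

19.20°, 43.32°

Central angle δ = 2.4747 rad. Interpolating on the sphere with fraction f = 0.5:
P = [sin((1−f)δ)·A + sin(fδ)·B] / sin δ = 1.5277·A + 1.5277·B in Cartesian coordinates,
giving P = (0.6871, 0.6479, 0.3288), i.e. latitude 19.20°, longitude 43.32°.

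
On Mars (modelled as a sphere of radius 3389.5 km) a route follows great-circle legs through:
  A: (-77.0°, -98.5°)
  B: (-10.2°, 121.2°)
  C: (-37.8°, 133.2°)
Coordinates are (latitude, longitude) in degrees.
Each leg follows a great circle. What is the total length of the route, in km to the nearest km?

Leg A→B: central angle 1.5686 rad, distance 5316.7 km.
Leg B→C: central angle 0.5172 rad, distance 1753.0 km.
Total: 5316.7 + 1753.0 ≈ 7070 km.

7070 km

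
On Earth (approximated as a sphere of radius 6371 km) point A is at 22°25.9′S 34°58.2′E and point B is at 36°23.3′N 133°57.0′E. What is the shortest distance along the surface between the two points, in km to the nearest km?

With latitudes φ₁ = -22.432°, φ₂ = 36.388° and longitude difference Δλ = 98.980°:
cos c = sin φ₁ sin φ₂ + cos φ₁ cos φ₂ cos Δλ = (-0.3816)(0.5933) + (0.9243)(0.8050)(-0.1561) = -0.34252,
so c = arccos(-0.34252) = 1.92040 rad.
Distance = R·c = 6371 × 1.9204 ≈ 12235 km.

12235 km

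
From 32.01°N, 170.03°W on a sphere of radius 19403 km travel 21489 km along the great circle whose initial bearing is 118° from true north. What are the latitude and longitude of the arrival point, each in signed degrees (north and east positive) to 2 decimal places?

Angular distance δ = d/R = 21489/19403 = 1.10751 rad; initial bearing θ = 2.0595 rad.
sin φ₂ = sin φ₁ cos δ + cos φ₁ sin δ cos θ = (0.5301)(0.4469) + (0.8480)(0.8946)(-0.4695) = -0.1192, so φ₂ = -6.85°.
Δλ = atan2(sin θ sin δ cos φ₁, cos δ − sin φ₁ sin φ₂) = atan2(0.6698, 0.5101) = 52.707°.
λ₂ = -170.030° + 52.707° = -117.32°.

-6.85°, -117.32°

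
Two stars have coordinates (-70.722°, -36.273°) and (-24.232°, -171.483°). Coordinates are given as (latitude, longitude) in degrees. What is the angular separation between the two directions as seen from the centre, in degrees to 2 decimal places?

With latitudes φ₁ = -70.722°, φ₂ = -24.232° and longitude difference Δλ = -135.210°:
Haversine: a = sin²(Δφ/2) + cos φ₁ cos φ₂ sin²(Δλ/2) = 0.1558 + (0.3302)(0.9119)(0.8548) = 0.41312.
Central angle c = 2·arcsin(√a) = 1.39615 rad.
So the angular separation is 79.99°.

79.99°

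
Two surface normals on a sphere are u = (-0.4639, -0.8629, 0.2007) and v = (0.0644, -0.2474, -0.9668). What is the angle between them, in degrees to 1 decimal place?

u·v = -0.0104; |u| = 1.0000, |v| = 1.0000.
cos θ = (u·v)/(|u||v|) = -0.0104, so θ = 90.6°.

90.6°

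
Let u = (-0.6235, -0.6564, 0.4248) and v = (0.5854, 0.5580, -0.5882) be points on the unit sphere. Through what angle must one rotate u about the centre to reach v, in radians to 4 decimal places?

2.9468 rad

u·v = -0.9811; |u| = 1.0000, |v| = 1.0000.
cos θ = (u·v)/(|u||v|) = -0.9811, so θ = 2.9468 rad.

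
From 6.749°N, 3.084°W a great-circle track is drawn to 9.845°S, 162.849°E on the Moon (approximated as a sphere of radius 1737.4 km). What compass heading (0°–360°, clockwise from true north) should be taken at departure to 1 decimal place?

Δλ = 165.933° = 2.8961 rad.
y = sin Δλ · cos φ₂ = (0.2431)(0.9853) = 0.2395
x = cos φ₁ sin φ₂ − sin φ₁ cos φ₂ cos Δλ = (0.9931)(-0.1710) − (0.1175)(0.9853)(-0.9700) = -0.0575
θ = atan2(y, x) = 103.50°, so the bearing is 103.5°.

103.5°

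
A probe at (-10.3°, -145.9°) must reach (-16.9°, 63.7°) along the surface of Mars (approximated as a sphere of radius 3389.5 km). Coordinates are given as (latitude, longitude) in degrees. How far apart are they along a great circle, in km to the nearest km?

Let φ₁ = -0.1798 rad, φ₂ = -0.2950 rad, and Δλ = -2.6250 rad.
cos c = sin φ₁ sin φ₂ + cos φ₁ cos φ₂ cos Δλ = (-0.1788)(-0.2907) + (0.9839)(0.9568)(-0.8695) = -0.76656,
so c = arccos(-0.76656) = 2.44426 rad.
Distance = R·c = 3389.5 × 2.4443 ≈ 8285 km.

8285 km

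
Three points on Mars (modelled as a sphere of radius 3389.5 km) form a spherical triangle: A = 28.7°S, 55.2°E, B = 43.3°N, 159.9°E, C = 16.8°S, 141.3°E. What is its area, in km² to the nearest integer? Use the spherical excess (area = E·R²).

11624004 km²

Side lengths (central angles): a = 1.0904, b = 1.3736, c = 2.0844 rad; semiperimeter s = 2.2742.
By l'Huilier's theorem, tan(E/4) = √[tan(s/2) tan((s−a)/2) tan((s−b)/2) tan((s−c)/2)], giving spherical excess E = 1.0118 rad.
Area = E·R² = 1.0118 × (3389.5)² ≈ 11624004 km².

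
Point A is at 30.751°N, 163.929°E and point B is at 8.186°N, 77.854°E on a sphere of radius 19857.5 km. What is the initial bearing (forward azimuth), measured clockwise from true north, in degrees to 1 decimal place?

Δλ = -86.075° = -1.5023 rad.
y = sin Δλ · cos φ₂ = (-0.9977)(0.9898) = -0.9875
x = cos φ₁ sin φ₂ − sin φ₁ cos φ₂ cos Δλ = (0.8594)(0.1424) − (0.5113)(0.9898)(0.0685) = 0.0877
θ = atan2(y, x) = -84.92°; adding 360° gives 275.1°.

275.1°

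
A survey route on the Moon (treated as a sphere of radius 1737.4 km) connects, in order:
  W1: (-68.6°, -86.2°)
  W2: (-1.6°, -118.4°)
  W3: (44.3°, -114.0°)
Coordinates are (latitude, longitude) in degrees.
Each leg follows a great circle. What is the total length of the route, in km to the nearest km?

3533 km

Leg W1→W2: central angle 1.2296 rad, distance 2136.3 km.
Leg W2→W3: central angle 0.8040 rad, distance 1396.9 km.
Total: 2136.3 + 1396.9 ≈ 3533 km.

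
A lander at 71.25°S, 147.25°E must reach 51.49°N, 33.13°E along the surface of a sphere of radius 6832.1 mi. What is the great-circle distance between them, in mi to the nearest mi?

17333 mi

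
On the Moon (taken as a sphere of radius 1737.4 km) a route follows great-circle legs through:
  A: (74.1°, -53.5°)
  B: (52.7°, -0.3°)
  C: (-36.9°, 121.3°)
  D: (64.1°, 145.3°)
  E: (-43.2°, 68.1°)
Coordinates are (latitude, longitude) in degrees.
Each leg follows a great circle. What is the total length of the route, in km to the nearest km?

11917 km

Leg A→B: central angle 0.5267 rad, distance 915.0 km.
Leg B→C: central angle 2.3914 rad, distance 4154.8 km.
Leg C→D: central angle 1.7936 rad, distance 3116.3 km.
Leg D→E: central angle 2.1475 rad, distance 3731.0 km.
Total: 915.0 + 4154.8 + 3116.3 + 3731.0 ≈ 11917 km.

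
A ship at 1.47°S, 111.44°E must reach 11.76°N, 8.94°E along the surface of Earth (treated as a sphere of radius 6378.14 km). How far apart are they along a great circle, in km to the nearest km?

With latitudes φ₁ = -1.470°, φ₂ = 11.760° and longitude difference Δλ = -102.500°:
cos c = sin φ₁ sin φ₂ + cos φ₁ cos φ₂ cos Δλ = (-0.0257)(0.2038) + (0.9997)(0.9790)(-0.2164) = -0.21706,
so c = arccos(-0.21706) = 1.78959 rad.
Distance = R·c = 6378.14 × 1.7896 ≈ 11414 km.

11414 km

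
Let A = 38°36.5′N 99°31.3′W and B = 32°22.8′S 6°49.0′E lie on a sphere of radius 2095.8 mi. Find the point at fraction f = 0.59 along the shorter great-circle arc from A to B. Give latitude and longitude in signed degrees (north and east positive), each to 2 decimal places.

-2.14°, -35.28°

The central angle between A and B is δ = 2.1174 rad.
With f = 0.59, the slerp weights are sin((1−f)δ)/sin δ = 0.8933 and sin(fδ)/sin δ = 1.1106.
Weighted sum of the unit vectors: (0.8933)·(-0.1293,-0.7707,0.6240) + (1.1106)·(0.8385,0.1002,-0.5355) = (0.8158, -0.5771, -0.0373).
Converting back: φ = atan2(z, √(x²+y²)) = -2.14°, λ = atan2(y, x) = -35.28°.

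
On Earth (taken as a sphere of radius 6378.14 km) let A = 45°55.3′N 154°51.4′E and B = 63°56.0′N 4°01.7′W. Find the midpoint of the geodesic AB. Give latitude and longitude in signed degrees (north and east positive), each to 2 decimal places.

78.58°, 125.87°

Central angle δ = 1.2024 rad. Interpolating on the sphere with fraction f = 0.5:
P = [sin((1−f)δ)·A + sin(fδ)·B] / sin δ = 0.6063·A + 0.6063·B in Cartesian coordinates,
giving P = (-0.1160, 0.1605, 0.9802), i.e. latitude 78.58°, longitude 125.87°.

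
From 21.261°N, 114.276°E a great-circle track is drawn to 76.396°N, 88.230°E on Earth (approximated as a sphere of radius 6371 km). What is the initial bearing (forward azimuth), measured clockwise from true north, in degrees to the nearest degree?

353°

With φ₁ = 0.3711, φ₂ = 1.3334, Δλ = -0.4546 rad, the forward-azimuth formula gives
θ = atan2( sin Δλ cos φ₂ , cos φ₁ sin φ₂ − sin φ₁ cos φ₂ cos Δλ ) = atan2(-0.1033, 0.8292) = -7.10°.
Adding 360° brings this into [0°, 360°): 353°.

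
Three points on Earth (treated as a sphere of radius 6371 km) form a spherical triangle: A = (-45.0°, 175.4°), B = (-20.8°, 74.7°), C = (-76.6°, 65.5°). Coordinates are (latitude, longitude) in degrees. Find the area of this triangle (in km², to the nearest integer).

20599830 km²

Side lengths (central angles): a = 0.9773, b = 0.8866, c = 1.4421 rad; semiperimeter s = 1.6529.
By l'Huilier's theorem, tan(E/4) = √[tan(s/2) tan((s−a)/2) tan((s−b)/2) tan((s−c)/2)], giving spherical excess E = 0.5075 rad.
Area = E·R² = 0.5075 × (6371)² ≈ 20599830 km².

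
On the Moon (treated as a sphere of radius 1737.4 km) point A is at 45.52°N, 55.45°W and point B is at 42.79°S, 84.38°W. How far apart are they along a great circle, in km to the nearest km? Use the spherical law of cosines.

2789 km

With latitudes φ₁ = 45.520°, φ₂ = -42.790° and longitude difference Δλ = -28.930°:
cos c = sin φ₁ sin φ₂ + cos φ₁ cos φ₂ cos Δλ = (0.7135)(-0.6793) + (0.7007)(0.7338)(0.8752) = -0.03467,
so c = arccos(-0.03467) = 1.60548 rad.
Distance = R·c = 1737.4 × 1.6055 ≈ 2789 km.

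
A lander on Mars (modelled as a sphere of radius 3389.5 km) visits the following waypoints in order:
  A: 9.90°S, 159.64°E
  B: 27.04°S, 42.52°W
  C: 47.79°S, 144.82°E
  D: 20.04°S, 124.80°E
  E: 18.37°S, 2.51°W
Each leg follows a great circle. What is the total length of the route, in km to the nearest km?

23065 km

Leg A→B: central angle 2.3957 rad, distance 8120.1 km.
Leg B→C: central angle 1.8305 rad, distance 6204.4 km.
Leg C→D: central angle 0.5608 rad, distance 1900.7 km.
Leg D→E: central angle 2.0180 rad, distance 6839.9 km.
Total: 8120.1 + 6204.4 + 1900.7 + 6839.9 ≈ 23065 km.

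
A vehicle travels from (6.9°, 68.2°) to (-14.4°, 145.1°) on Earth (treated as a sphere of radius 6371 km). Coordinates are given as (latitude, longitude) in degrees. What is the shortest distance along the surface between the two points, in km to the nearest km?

8802 km

In radians: φ₁ = 0.1204, φ₂ = -0.2513, Δλ = 76.900° = 1.3422 rad.
cos c = sin φ₁ sin φ₂ + cos φ₁ cos φ₂ cos Δλ = (0.1201)(-0.2487) + (0.9928)(0.9686)(0.2267) = 0.18806,
so c = arccos(0.18806) = 1.38161 rad.
Distance = R·c = 6371 × 1.3816 ≈ 8802 km.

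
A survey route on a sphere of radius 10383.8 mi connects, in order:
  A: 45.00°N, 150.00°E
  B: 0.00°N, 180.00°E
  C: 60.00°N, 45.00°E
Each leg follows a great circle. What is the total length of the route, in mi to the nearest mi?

29531 mi

Leg A→B: central angle 0.9117 rad, distance 9467.3 mi.
Leg B→C: central angle 1.9322 rad, distance 20063.2 mi.
Total: 9467.3 + 20063.2 ≈ 29531 mi.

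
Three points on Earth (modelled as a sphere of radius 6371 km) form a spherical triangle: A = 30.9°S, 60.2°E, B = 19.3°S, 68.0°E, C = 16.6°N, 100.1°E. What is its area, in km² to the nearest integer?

1066323 km²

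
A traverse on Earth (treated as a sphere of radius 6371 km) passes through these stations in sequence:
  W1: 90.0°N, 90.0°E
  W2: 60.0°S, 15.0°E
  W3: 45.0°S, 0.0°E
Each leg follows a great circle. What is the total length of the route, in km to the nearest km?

Leg W1→W2: central angle 2.6180 rad, distance 16679.2 km.
Leg W2→W3: central angle 0.3049 rad, distance 1942.5 km.
Total: 16679.2 + 1942.5 ≈ 18622 km.

18622 km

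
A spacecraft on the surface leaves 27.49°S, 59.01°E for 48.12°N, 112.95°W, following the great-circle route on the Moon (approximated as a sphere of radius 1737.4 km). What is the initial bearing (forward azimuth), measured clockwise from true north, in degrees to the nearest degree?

345°

With φ₁ = -0.4798, φ₂ = 0.8399, Δλ = -3.0013 rad, the forward-azimuth formula gives
θ = atan2( sin Δλ cos φ₂ , cos φ₁ sin φ₂ − sin φ₁ cos φ₂ cos Δλ ) = atan2(-0.0934, 0.3554) = -14.72°.
Adding 360° brings this into [0°, 360°): 345°.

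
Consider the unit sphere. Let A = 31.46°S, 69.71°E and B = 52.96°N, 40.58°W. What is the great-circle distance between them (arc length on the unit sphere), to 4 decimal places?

Let φ₁ = -0.5491 rad, φ₂ = 0.9243 rad, and Δλ = -1.9249 rad.
cos c = sin φ₁ sin φ₂ + cos φ₁ cos φ₂ cos Δλ = (-0.5219)(0.7982) + (0.8530)(0.6024)(-0.3468) = -0.59477,
so c = arccos(-0.59477) = 2.20778 rad.
On the unit sphere the arc length equals the central angle: 2.2078.

2.2078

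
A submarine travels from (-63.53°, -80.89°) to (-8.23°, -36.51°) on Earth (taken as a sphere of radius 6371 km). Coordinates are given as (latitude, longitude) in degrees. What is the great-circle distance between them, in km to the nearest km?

In radians: φ₁ = -1.1088, φ₂ = -0.1436, Δλ = 44.380° = 0.7746 rad.
cos c = sin φ₁ sin φ₂ + cos φ₁ cos φ₂ cos Δλ = (-0.8952)(-0.1431) + (0.4457)(0.9897)(0.7147) = 0.44343,
so c = arccos(0.44343) = 1.11137 rad.
Distance = R·c = 6371 × 1.1114 ≈ 7081 km.

7081 km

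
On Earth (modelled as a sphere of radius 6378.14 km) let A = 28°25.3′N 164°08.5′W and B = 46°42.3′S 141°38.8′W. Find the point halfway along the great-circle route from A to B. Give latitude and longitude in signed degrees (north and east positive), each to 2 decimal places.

-9.31°, -154.30°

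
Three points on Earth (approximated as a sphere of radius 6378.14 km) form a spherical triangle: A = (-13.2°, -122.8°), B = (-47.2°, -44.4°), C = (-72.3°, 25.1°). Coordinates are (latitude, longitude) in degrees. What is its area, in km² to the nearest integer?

Side lengths (central angles): a = 0.6899, b = 1.6040, c = 1.2655 rad; semiperimeter s = 1.7797.
By l'Huilier's theorem, tan(E/4) = √[tan(s/2) tan((s−a)/2) tan((s−b)/2) tan((s−c)/2)], giving spherical excess E = 0.5234 rad.
Area = E·R² = 0.5234 × (6378.14)² ≈ 21293326 km².

21293326 km²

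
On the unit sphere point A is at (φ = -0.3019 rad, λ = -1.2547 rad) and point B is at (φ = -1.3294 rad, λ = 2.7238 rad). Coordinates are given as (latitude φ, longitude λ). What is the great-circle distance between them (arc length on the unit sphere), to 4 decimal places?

1.4345

With latitudes φ₁ = -17.298°, φ₂ = -76.169° and longitude difference Δλ = -132.049°:
cos c = sin φ₁ sin φ₂ + cos φ₁ cos φ₂ cos Δλ = (-0.2973)(-0.9710) + (0.9548)(0.2391)(-0.6698) = 0.13584,
so c = arccos(0.13584) = 1.43453 rad.
On the unit sphere the arc length equals the central angle: 1.4345.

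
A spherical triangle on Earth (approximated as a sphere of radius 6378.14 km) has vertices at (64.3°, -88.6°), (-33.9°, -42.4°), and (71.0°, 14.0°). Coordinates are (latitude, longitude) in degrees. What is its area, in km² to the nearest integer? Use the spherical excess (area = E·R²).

33823884 km²

Side lengths (central angles): a = 1.9582, b = 0.6073, c = 1.8270 rad; semiperimeter s = 2.1963.
By l'Huilier's theorem, tan(E/4) = √[tan(s/2) tan((s−a)/2) tan((s−b)/2) tan((s−c)/2)], giving spherical excess E = 0.8314 rad.
Area = E·R² = 0.8314 × (6378.14)² ≈ 33823884 km².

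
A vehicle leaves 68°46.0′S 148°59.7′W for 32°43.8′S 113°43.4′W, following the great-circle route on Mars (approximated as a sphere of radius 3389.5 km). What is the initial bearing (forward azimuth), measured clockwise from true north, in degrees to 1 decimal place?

47.5°

With φ₁ = -1.2002, φ₂ = -0.5712, Δλ = 0.6156 rad, the forward-azimuth formula gives
θ = atan2( sin Δλ cos φ₂ , cos φ₁ sin φ₂ − sin φ₁ cos φ₂ cos Δλ ) = atan2(0.4858, 0.4444) = 47.55°.
So the initial bearing is 47.5°.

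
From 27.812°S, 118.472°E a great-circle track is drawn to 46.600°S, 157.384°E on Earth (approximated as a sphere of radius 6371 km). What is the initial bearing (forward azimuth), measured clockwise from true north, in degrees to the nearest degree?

With φ₁ = -0.4854, φ₂ = -0.8133, Δλ = 0.6791 rad, the forward-azimuth formula gives
θ = atan2( sin Δλ cos φ₂ , cos φ₁ sin φ₂ − sin φ₁ cos φ₂ cos Δλ ) = atan2(0.4316, -0.3932) = 132.34°.
So the initial bearing is 132°.

132°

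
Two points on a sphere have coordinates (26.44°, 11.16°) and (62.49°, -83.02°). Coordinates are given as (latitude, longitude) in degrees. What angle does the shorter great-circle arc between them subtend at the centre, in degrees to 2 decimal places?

68.61°

With latitudes φ₁ = 26.440°, φ₂ = 62.490° and longitude difference Δλ = -94.180°:
cos c = sin φ₁ sin φ₂ + cos φ₁ cos φ₂ cos Δλ = (0.4453)(0.8869) + (0.8954)(0.4619)(-0.0729) = 0.36477,
so c = arccos(0.36477) = 1.19741 rad.
So the angular separation is 68.61°.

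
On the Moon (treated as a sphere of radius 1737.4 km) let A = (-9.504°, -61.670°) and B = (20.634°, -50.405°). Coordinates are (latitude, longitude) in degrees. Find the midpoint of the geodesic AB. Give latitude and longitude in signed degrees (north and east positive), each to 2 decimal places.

The central angle between A and B is δ = 0.5604 rad.
With f = 0.5, the slerp weights are sin((1−f)δ)/sin δ = 0.5203 and sin(fδ)/sin δ = 0.5203.
Weighted sum of the unit vectors: (0.5203)·(0.4680,-0.8681,-0.1651) + (0.5203)·(0.5965,-0.7211,0.3524) = (0.5539, -0.8269, 0.0974).
Converting back: φ = atan2(z, √(x²+y²)) = 5.59°, λ = atan2(y, x) = -56.19°.

5.59°, -56.19°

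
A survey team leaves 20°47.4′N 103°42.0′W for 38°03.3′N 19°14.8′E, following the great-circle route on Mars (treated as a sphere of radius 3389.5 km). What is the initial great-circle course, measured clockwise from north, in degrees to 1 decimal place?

Δλ = 122.947° = 2.1458 rad.
y = sin Δλ · cos φ₂ = (0.8392)(0.7874) = 0.6608
x = cos φ₁ sin φ₂ − sin φ₁ cos φ₂ cos Δλ = (0.9349)(0.6164) − (0.3549)(0.7874)(-0.5439) = 0.7283
θ = atan2(y, x) = 42.22°, so the bearing is 42.2°.

42.2°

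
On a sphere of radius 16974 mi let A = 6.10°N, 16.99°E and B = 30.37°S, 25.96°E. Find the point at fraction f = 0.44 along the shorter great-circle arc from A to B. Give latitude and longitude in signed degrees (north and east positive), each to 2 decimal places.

-9.98°, 20.64°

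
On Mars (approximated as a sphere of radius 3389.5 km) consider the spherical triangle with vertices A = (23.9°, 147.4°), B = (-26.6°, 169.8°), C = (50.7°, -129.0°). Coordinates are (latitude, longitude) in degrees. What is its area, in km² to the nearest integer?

Side lengths (central angles): a = 1.6445, b = 1.1831, c = 0.9589 rad; semiperimeter s = 1.8933.
By l'Huilier's theorem, tan(E/4) = √[tan(s/2) tan((s−a)/2) tan((s−b)/2) tan((s−c)/2)], giving spherical excess E = 0.7131 rad.
Area = E·R² = 0.7131 × (3389.5)² ≈ 8192658 km².

8192658 km²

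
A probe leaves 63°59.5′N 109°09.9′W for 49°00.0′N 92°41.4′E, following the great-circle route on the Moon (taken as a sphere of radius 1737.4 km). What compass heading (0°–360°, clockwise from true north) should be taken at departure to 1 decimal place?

344.5°

Δλ = -158.145° = -2.7602 rad.
y = sin Δλ · cos φ₂ = (-0.3723)(0.6561) = -0.2442
x = cos φ₁ sin φ₂ − sin φ₁ cos φ₂ cos Δλ = (0.4385)(0.7547) − (0.8987)(0.6561)(-0.9281) = 0.8782
θ = atan2(y, x) = -15.54°; adding 360° gives 344.5°.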